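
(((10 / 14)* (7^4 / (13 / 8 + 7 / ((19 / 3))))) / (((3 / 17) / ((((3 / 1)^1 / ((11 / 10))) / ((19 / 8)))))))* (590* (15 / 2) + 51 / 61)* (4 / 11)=6578318.06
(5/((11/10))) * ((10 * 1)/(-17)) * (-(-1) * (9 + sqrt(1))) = -5000/187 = -26.74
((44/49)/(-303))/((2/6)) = -44/4949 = -0.01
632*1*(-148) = -93536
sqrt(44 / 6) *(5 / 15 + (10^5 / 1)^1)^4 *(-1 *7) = -56700756003780008400007 *sqrt(66) / 243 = -1895634235994246051998.40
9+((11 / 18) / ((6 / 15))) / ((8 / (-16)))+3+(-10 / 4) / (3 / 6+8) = 8.65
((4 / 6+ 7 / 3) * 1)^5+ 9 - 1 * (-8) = 260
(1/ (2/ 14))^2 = 49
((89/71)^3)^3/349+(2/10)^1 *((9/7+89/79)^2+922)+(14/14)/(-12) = 54463005643223818467113031917/293597314230999283359394260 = 185.50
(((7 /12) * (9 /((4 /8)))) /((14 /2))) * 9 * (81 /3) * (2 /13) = 729 /13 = 56.08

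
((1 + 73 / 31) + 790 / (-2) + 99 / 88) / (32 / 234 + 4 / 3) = -11331333 / 42656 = -265.64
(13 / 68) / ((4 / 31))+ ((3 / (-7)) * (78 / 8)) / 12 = 1079 / 952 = 1.13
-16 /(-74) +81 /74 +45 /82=2821 /1517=1.86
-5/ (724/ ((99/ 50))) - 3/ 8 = -1407/ 3620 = -0.39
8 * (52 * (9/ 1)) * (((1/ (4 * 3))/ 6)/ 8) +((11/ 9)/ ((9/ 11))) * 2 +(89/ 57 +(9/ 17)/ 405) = 11.05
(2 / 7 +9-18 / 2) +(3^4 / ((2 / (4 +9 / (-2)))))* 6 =-1697 / 14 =-121.21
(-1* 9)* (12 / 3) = -36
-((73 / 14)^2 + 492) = -101761 / 196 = -519.19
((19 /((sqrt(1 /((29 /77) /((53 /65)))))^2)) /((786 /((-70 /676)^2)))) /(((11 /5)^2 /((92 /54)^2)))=6376103125 /88804312485174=0.00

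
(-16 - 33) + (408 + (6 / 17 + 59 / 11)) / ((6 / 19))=1414957 / 1122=1261.10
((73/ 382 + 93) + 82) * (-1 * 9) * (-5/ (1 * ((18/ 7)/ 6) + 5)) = 21080745/ 14516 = 1452.24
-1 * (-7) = 7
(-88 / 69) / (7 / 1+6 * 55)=-88 / 23253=-0.00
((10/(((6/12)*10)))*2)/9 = 4/9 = 0.44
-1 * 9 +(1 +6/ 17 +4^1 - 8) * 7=-468/ 17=-27.53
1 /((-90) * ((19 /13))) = -13 /1710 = -0.01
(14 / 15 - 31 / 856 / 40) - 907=-93071261 / 102720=-906.07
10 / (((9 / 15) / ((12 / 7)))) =200 / 7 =28.57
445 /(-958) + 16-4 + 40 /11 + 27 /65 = 10676791 /684970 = 15.59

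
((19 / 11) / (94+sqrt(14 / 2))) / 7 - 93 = -63222683 / 679833 - 19 * sqrt(7) / 679833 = -93.00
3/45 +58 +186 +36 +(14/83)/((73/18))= 25457639/90885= 280.11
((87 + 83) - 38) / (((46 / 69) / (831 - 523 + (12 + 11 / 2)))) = 64449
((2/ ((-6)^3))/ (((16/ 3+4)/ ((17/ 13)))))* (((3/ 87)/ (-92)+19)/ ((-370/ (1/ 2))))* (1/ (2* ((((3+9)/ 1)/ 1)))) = 287249/ 206971914240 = 0.00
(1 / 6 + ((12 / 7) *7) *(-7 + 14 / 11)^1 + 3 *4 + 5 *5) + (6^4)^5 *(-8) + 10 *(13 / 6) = -1930451656353251981 / 66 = -29249267520503817.89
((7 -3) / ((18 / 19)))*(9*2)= 76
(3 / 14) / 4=3 / 56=0.05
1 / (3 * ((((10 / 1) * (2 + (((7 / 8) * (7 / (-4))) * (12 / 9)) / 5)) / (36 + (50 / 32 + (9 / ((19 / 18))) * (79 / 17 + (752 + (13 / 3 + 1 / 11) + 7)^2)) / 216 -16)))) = 3110155942067 / 6449632992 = 482.22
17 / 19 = 0.89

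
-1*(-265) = 265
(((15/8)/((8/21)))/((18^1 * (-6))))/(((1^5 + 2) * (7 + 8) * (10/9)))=-7/7680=-0.00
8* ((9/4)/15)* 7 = 42/5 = 8.40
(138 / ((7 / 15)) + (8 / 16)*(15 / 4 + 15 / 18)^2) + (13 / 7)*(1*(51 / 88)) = 6814553 / 22176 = 307.29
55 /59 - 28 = -1597 /59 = -27.07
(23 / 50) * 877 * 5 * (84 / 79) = 847182 / 395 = 2144.76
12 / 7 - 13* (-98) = 8930 / 7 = 1275.71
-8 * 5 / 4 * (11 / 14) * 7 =-55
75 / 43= 1.74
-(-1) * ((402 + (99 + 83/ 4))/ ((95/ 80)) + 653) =20755/ 19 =1092.37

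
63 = 63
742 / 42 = 53 / 3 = 17.67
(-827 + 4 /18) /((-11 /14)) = 104174 /99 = 1052.26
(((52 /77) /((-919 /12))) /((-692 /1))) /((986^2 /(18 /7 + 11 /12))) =0.00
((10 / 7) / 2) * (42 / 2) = 15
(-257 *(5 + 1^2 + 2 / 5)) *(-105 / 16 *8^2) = 690816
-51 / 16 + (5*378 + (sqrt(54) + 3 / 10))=3*sqrt(6) + 150969 / 80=1894.46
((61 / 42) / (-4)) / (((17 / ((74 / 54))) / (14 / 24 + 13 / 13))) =-42883 / 925344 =-0.05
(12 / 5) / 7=12 / 35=0.34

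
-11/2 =-5.50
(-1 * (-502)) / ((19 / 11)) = 5522 / 19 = 290.63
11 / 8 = 1.38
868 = 868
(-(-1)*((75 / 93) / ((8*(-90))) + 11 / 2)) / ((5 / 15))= 24547 / 1488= 16.50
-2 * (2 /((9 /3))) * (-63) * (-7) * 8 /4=-1176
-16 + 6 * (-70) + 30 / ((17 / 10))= -7112 / 17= -418.35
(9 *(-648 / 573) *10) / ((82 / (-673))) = 6541560 / 7831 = 835.34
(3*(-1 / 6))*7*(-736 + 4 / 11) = 28322 / 11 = 2574.73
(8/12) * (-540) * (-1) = 360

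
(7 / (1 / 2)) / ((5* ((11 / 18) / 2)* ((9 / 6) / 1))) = 336 / 55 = 6.11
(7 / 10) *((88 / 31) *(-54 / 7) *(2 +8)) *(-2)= 9504 / 31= 306.58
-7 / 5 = -1.40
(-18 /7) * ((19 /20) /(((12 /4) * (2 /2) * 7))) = -57 /490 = -0.12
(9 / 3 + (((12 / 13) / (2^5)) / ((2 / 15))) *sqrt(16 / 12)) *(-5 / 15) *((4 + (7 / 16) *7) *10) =-565 / 8 - 2825 *sqrt(3) / 832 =-76.51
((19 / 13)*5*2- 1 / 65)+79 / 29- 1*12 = 772 / 145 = 5.32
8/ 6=4/ 3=1.33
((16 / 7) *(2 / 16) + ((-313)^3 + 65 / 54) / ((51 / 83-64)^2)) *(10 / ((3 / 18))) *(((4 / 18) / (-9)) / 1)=1596962498338220 / 141241451463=11306.61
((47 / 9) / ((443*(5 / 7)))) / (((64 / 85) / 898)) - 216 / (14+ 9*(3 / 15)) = 60598583 / 10079136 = 6.01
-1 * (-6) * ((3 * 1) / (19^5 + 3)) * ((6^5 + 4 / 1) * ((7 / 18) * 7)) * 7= 1334270 / 1238051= 1.08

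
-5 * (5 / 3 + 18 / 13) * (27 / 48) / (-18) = 595 / 1248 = 0.48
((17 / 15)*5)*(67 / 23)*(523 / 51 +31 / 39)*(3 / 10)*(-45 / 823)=-736263 / 246077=-2.99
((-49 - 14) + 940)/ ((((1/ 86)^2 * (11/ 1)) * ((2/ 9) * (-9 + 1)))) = -14594157/ 44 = -331685.39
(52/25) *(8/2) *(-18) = -3744/25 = -149.76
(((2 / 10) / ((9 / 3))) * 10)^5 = 32 / 243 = 0.13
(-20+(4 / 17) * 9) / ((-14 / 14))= 304 / 17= 17.88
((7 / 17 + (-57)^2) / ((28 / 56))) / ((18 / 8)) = 441920 / 153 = 2888.37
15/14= 1.07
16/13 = 1.23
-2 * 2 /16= -1 /4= -0.25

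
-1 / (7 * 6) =-1 / 42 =-0.02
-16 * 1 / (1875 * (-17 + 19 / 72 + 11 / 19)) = 7296 / 13814375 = 0.00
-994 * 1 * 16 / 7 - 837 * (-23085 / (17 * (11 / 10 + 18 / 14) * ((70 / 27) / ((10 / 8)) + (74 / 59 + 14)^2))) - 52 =-9229349065223 / 31321176652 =-294.67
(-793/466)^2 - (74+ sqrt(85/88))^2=-5619.53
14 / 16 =0.88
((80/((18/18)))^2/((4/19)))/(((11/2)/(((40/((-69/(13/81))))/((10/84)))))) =-88524800/20493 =-4319.76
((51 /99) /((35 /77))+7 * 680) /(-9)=-71417 /135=-529.01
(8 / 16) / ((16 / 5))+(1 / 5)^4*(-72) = 821 / 20000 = 0.04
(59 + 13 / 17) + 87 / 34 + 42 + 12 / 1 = 3955 / 34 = 116.32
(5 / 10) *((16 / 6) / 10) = 2 / 15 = 0.13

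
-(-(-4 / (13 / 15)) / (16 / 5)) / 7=-75 / 364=-0.21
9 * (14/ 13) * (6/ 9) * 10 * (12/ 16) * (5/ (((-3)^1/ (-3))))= 3150/ 13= 242.31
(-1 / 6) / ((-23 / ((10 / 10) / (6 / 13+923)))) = 13 / 1656690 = 0.00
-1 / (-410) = 1 / 410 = 0.00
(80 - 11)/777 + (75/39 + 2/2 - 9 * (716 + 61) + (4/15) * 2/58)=-10237837682/1464645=-6989.98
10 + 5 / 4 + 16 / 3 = 199 / 12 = 16.58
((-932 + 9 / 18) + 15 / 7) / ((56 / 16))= -13011 / 49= -265.53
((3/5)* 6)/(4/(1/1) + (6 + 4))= 9/35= 0.26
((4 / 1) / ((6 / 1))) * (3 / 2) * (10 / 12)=5 / 6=0.83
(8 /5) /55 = 8 /275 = 0.03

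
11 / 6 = 1.83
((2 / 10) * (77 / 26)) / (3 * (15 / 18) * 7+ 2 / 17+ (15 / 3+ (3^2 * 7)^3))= 1309 / 552653855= 0.00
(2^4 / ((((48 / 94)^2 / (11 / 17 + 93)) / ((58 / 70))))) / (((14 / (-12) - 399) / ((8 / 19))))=-407940448 / 81429915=-5.01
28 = 28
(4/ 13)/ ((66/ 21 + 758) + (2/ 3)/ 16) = 672/ 1662427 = 0.00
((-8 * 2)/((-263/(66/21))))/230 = 176/211715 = 0.00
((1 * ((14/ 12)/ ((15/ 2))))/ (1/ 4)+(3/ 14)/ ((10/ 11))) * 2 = 1081/ 630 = 1.72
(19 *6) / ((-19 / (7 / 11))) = -42 / 11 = -3.82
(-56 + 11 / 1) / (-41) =45 / 41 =1.10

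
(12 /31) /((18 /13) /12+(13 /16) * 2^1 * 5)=1248 /26567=0.05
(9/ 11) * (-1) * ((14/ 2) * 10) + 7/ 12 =-7483/ 132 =-56.69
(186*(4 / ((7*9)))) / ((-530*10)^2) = 31 / 73736250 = 0.00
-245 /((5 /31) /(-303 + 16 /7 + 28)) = 414253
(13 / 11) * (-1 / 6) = -13 / 66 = -0.20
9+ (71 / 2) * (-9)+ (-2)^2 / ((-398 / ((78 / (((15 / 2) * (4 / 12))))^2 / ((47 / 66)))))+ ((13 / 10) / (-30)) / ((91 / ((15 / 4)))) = -324.24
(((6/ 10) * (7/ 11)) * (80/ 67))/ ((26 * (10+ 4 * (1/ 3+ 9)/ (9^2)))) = 20412/ 12177451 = 0.00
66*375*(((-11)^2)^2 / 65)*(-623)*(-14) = 48623774607.69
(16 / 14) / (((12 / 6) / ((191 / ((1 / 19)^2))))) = 39400.57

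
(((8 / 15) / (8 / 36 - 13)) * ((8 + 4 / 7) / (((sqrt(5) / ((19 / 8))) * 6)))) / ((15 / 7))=-38 * sqrt(5) / 2875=-0.03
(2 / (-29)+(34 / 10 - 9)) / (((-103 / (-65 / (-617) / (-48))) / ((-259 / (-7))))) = -65897 / 14743832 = -0.00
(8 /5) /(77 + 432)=8 /2545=0.00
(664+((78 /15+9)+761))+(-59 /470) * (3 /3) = 135273 /94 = 1439.07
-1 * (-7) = 7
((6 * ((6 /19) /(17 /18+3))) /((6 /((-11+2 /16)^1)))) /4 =-2349 /10792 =-0.22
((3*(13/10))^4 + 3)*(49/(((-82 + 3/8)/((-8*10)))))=918628872/81625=11254.26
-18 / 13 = -1.38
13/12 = 1.08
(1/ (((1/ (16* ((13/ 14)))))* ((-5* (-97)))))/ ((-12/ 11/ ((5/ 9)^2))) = -1430/ 164997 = -0.01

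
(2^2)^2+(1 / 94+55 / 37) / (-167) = 9288009 / 580826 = 15.99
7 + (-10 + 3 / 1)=0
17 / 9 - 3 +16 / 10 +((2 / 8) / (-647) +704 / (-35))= -15999331 / 815220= -19.63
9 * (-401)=-3609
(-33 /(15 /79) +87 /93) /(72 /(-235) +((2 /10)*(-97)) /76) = 95708168 /310961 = 307.78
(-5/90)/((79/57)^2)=-361/12482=-0.03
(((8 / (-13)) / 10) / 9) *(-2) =0.01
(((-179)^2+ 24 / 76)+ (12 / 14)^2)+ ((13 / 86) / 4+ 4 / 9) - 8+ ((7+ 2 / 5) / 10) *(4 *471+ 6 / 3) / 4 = 2333531452229 / 72059400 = 32383.44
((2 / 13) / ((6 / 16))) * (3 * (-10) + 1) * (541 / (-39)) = 251024 / 1521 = 165.04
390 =390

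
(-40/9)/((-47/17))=680/423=1.61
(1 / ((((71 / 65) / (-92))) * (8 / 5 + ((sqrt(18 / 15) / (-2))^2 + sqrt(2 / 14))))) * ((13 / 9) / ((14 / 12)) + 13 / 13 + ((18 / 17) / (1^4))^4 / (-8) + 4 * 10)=-83860155353000 / 43176264471 + 44136923870000 * sqrt(7) / 302233851297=-1555.90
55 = 55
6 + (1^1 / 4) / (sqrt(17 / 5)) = sqrt(85) / 68 + 6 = 6.14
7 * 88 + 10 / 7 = 4322 / 7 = 617.43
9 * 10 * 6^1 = 540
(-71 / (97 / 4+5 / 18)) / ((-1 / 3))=7668 / 883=8.68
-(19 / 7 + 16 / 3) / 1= -169 / 21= -8.05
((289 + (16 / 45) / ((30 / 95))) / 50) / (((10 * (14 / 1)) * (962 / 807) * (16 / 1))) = 0.00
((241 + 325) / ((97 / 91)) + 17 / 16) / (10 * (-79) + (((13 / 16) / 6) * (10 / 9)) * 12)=-1486341 / 2201900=-0.68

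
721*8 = 5768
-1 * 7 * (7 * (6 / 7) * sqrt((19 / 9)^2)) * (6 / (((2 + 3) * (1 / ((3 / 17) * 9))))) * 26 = -373464 / 85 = -4393.69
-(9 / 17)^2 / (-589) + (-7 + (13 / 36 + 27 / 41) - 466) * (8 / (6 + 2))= -118583148547 / 251246196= -471.98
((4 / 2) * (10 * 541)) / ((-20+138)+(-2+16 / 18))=24345 / 263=92.57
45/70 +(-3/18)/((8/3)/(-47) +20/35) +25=180069/7112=25.32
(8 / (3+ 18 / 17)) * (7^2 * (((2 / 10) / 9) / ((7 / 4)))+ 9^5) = 361383688 / 3105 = 116387.66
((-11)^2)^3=1771561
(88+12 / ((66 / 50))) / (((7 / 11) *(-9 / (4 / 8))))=-178 / 21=-8.48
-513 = -513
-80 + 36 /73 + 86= 474 /73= 6.49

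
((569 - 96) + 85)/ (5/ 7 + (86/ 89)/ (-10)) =869085/ 962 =903.41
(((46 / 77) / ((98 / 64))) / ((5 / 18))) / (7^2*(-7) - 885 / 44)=-105984 / 27400555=-0.00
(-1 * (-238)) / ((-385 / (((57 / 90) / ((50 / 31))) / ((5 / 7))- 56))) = 642719 / 18750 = 34.28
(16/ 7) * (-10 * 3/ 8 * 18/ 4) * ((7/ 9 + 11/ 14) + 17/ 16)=-39705/ 392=-101.29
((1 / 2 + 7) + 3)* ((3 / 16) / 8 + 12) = 32319 / 256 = 126.25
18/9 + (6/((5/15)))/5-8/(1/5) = -172/5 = -34.40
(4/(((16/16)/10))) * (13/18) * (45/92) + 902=21071/23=916.13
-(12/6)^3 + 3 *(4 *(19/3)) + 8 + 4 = 80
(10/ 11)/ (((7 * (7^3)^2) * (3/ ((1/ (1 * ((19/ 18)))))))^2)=360/ 2693223822283379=0.00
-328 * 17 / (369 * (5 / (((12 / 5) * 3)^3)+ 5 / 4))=-705024 / 58945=-11.96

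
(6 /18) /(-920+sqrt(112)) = -115 /317358 - sqrt(7) /634716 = -0.00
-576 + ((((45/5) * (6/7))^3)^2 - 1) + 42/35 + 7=123639962724/588245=210184.47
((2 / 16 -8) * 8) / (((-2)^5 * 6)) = 21 / 64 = 0.33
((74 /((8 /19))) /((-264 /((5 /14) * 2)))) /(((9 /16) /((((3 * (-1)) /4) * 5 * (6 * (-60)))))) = -87875 /77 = -1141.23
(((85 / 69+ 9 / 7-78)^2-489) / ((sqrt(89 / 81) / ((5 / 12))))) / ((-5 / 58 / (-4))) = 70476231694 * sqrt(89) / 6920907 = 96067.10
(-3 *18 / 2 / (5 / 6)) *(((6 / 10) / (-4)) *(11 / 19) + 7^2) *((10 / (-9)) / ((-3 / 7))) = -390327 / 95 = -4108.71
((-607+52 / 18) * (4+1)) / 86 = -27185 / 774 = -35.12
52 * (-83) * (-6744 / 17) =29107104 / 17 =1712182.59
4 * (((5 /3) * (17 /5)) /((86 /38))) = 1292 /129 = 10.02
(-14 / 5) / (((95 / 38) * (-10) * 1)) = 14 / 125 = 0.11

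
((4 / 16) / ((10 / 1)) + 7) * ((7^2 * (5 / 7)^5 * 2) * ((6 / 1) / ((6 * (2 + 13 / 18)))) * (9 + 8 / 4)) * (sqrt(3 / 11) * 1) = 1580625 * sqrt(33) / 33614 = 270.13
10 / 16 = 5 / 8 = 0.62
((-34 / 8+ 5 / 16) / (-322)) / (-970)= -0.00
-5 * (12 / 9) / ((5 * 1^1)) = -4 / 3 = -1.33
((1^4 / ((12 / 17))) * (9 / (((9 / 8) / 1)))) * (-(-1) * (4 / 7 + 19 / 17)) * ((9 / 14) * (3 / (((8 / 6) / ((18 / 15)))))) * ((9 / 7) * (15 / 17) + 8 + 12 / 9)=20280699 / 58310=347.81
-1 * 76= -76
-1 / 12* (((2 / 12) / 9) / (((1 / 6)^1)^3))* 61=-61 / 3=-20.33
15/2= 7.50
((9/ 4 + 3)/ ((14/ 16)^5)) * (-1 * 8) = -196608/ 2401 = -81.89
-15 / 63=-5 / 21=-0.24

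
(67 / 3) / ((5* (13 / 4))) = 268 / 195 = 1.37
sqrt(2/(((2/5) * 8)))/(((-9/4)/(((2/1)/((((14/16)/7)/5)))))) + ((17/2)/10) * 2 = 17/10 - 80 * sqrt(10)/9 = -26.41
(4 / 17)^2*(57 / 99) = 304 / 9537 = 0.03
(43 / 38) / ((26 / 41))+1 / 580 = 127941 / 71630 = 1.79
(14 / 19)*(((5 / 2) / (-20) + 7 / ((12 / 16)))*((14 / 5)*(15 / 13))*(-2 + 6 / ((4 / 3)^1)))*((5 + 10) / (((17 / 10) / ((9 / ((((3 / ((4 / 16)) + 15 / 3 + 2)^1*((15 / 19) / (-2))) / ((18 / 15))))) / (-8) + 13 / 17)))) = 590205 / 1292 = 456.82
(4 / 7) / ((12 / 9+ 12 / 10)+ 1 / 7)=60 / 281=0.21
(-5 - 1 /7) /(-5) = 36 /35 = 1.03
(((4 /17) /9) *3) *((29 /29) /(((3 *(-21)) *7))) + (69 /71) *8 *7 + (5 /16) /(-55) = 15293672579 /281047536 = 54.42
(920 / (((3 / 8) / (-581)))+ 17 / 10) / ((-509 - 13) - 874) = 42761549 / 41880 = 1021.05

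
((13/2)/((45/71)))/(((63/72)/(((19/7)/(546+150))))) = 17537/383670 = 0.05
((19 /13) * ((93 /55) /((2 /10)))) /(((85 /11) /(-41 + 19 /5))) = -328662 /5525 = -59.49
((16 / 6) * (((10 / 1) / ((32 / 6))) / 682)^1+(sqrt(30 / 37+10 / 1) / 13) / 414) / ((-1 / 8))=-20 / 341 - 80 * sqrt(37) / 99567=-0.06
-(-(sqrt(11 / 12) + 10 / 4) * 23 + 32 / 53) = 23 * sqrt(33) / 6 + 6031 / 106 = 78.92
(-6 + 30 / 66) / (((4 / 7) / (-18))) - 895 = -15847 / 22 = -720.32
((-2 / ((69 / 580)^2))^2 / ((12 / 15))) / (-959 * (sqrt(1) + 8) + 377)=-282912400000 / 93547208367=-3.02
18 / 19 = 0.95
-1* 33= -33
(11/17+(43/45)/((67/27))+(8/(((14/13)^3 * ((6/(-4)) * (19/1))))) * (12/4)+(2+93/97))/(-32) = -11940268717/115202833760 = -0.10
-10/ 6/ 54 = -5/ 162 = -0.03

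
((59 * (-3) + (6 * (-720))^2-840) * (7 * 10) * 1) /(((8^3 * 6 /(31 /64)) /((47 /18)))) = 105737469565 /196608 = 537808.58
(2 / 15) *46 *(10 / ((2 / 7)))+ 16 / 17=10996 / 51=215.61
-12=-12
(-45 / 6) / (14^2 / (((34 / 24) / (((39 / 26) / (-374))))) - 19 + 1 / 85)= 79475 / 207092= 0.38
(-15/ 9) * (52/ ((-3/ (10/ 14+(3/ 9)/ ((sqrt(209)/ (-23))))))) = 5.31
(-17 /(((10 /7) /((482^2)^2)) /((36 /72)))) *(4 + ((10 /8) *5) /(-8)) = -41347795190177 /40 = -1033694879754.42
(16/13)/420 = 4/1365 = 0.00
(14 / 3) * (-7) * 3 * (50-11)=-3822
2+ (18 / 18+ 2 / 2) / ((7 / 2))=18 / 7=2.57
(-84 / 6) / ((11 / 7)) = -8.91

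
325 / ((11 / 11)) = 325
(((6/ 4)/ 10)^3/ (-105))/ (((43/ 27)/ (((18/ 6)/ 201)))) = -243/ 806680000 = -0.00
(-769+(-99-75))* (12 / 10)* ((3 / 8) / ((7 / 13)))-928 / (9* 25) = -4990879 / 6300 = -792.20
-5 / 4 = -1.25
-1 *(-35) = 35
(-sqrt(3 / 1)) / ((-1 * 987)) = sqrt(3) / 987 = 0.00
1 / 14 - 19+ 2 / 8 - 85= -2903 / 28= -103.68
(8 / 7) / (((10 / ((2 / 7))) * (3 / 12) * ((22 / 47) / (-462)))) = -128.91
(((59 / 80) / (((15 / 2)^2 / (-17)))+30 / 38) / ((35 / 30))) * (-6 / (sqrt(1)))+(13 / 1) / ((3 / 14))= 2880421 / 49875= 57.75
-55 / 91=-0.60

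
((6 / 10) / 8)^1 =3 / 40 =0.08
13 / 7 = 1.86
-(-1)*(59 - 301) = -242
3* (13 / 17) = 39 / 17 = 2.29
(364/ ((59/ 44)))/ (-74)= -8008/ 2183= -3.67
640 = 640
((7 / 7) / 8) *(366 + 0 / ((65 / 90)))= 183 / 4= 45.75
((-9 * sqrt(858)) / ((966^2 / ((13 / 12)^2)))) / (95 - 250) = 169 * sqrt(858) / 2314226880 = 0.00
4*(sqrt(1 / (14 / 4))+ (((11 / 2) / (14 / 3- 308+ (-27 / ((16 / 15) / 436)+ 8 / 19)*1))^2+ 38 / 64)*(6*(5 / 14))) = 4*sqrt(14) / 7+ 1904919675706365 / 374299858141496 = 7.23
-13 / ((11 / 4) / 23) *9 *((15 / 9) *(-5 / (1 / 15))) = 1345500 / 11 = 122318.18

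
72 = 72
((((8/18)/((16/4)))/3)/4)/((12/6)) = 1/216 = 0.00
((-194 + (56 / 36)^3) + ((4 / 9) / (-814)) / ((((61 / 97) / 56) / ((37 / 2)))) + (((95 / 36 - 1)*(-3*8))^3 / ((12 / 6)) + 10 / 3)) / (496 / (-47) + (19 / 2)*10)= -703837711432 / 1941472071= -362.53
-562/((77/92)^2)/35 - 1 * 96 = -24678208/207515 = -118.92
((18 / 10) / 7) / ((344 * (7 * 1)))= 9 / 84280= 0.00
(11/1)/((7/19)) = 209/7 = 29.86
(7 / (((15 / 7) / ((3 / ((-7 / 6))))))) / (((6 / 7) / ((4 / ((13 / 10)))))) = -392 / 13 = -30.15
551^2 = 303601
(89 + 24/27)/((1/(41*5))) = 165845/9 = 18427.22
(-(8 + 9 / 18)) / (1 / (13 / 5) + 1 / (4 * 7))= -20.22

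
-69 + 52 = -17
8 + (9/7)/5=289/35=8.26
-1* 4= -4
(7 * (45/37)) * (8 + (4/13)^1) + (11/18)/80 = 48994091/692640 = 70.74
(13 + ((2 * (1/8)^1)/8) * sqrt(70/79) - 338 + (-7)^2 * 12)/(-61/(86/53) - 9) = -22618/4007 - 43 * sqrt(5530)/5064848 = -5.65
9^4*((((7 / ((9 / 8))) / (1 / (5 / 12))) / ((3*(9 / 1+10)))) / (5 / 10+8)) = 11340 / 323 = 35.11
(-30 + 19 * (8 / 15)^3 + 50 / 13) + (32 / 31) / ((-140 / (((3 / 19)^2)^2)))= -28874553550852 / 1240769950875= -23.27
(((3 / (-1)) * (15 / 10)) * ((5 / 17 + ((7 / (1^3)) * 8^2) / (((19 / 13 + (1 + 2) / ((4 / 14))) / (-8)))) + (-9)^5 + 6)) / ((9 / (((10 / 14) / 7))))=784357285 / 259063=3027.67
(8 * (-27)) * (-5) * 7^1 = 7560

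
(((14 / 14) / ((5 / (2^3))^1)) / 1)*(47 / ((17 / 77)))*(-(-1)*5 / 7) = 4136 / 17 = 243.29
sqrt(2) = 1.41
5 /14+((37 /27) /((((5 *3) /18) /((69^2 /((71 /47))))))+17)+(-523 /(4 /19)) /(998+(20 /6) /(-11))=1700982755699 /327264560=5197.58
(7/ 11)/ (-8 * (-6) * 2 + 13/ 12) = 84/ 12815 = 0.01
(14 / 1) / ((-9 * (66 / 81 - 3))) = 42 / 59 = 0.71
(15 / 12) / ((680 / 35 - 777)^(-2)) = 140609045 / 196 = 717393.09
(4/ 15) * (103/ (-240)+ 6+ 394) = 95897/ 900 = 106.55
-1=-1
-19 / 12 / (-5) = 19 / 60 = 0.32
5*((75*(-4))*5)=-7500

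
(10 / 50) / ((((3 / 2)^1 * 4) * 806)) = 1 / 24180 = 0.00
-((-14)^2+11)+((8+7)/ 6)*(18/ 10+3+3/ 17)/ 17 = -119223/ 578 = -206.27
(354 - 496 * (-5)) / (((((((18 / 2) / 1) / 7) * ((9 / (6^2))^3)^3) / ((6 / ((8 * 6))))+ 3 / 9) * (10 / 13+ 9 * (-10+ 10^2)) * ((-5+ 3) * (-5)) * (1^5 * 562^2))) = 792250368 / 238650504478525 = 0.00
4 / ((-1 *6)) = -2 / 3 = -0.67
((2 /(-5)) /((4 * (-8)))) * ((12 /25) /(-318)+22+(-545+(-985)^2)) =321213787 /26500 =12121.27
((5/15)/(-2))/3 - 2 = -2.06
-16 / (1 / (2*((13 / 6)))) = -208 / 3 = -69.33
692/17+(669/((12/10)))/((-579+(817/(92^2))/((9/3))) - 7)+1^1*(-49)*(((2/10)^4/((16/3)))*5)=4014780592279/101176486000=39.68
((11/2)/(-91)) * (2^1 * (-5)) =55/91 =0.60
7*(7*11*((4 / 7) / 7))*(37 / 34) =814 / 17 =47.88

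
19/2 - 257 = -495/2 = -247.50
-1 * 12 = -12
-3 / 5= -0.60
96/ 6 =16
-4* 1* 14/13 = -56/13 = -4.31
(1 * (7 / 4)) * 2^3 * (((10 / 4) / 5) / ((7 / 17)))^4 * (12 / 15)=83521 / 3430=24.35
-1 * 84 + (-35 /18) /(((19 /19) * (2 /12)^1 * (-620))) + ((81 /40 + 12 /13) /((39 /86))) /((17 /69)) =-76944056 /1335945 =-57.60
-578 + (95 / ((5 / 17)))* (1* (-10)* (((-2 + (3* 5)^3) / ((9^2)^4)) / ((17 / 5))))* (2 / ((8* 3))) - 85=-171241458313 / 258280326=-663.01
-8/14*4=-16/7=-2.29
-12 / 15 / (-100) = 0.01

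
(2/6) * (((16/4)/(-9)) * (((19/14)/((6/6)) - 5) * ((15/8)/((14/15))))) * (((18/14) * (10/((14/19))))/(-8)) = -363375/153664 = -2.36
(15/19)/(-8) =-15/152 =-0.10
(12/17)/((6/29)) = 58/17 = 3.41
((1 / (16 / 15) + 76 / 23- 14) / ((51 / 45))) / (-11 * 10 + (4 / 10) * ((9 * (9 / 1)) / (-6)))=269325 / 3609712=0.07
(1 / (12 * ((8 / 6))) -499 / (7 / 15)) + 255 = -91193 / 112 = -814.22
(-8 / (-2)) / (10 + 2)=1 / 3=0.33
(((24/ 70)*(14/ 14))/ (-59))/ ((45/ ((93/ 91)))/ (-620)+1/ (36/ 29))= -103788/ 13118945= -0.01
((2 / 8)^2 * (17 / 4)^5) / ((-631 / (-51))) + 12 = 19.00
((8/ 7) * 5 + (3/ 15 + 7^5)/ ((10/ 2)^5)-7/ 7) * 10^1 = 100.93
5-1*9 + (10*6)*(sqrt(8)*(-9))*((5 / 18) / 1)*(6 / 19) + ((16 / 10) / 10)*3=-1800*sqrt(2) / 19-88 / 25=-137.50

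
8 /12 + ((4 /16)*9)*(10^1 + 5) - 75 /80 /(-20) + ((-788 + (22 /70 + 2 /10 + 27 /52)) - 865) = -141305057 /87360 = -1617.50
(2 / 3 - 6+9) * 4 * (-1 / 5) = -44 / 15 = -2.93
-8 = -8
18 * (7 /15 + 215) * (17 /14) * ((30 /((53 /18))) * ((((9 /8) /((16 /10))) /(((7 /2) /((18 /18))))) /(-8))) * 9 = -56326185 /5194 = -10844.47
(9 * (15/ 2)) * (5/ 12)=225/ 8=28.12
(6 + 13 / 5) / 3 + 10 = 193 / 15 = 12.87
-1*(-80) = 80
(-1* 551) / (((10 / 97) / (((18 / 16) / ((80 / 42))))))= -10101483 / 3200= -3156.71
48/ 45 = 16/ 15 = 1.07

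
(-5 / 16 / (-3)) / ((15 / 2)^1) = 1 / 72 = 0.01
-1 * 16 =-16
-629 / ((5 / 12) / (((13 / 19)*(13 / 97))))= -1275612 / 9215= -138.43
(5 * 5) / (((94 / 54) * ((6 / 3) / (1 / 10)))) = 135 / 188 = 0.72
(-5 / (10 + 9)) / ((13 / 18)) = -90 / 247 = -0.36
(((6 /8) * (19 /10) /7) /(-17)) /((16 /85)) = -0.06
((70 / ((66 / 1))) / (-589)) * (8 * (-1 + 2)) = -280 / 19437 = -0.01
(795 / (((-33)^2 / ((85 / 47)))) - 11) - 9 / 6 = -381475 / 34122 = -11.18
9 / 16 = 0.56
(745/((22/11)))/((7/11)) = 8195/14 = 585.36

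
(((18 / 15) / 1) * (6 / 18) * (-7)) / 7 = -2 / 5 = -0.40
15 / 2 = 7.50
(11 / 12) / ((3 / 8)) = 22 / 9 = 2.44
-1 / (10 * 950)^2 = -1 / 90250000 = -0.00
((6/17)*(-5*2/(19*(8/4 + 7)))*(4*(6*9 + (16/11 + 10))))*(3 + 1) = -76800/3553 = -21.62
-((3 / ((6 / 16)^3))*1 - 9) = -431 / 9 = -47.89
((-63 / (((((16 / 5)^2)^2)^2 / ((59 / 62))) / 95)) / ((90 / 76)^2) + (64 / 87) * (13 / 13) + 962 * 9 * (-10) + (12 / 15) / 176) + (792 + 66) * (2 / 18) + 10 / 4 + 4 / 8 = -82645068668292657953 / 955640960778240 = -86481.30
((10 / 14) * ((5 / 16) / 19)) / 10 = 0.00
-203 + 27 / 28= -5657 / 28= -202.04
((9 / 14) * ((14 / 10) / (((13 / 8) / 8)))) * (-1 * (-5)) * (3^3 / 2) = 299.08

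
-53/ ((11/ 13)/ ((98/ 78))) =-2597/ 33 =-78.70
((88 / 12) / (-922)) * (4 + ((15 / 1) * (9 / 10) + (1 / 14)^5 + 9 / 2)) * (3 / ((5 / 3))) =-390460257 / 1239684320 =-0.31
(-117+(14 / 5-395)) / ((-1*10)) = 50.92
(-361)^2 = 130321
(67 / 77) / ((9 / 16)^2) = 2.75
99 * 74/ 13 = 7326/ 13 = 563.54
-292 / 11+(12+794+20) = 8794 / 11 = 799.45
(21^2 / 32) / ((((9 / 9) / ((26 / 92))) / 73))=418509 / 1472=284.31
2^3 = 8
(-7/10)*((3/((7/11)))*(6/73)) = -99/365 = -0.27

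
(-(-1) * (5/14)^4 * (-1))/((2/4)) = -625/19208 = -0.03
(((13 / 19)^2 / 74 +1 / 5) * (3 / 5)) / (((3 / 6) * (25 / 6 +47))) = 496062 / 102514975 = 0.00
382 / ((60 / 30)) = 191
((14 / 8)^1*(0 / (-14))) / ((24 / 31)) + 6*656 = 3936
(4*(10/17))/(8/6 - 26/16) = -960/119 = -8.07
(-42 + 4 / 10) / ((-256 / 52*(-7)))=-169 / 140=-1.21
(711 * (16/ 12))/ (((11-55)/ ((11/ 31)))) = -237/ 31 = -7.65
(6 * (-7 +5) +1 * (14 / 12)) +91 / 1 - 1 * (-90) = 1021 / 6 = 170.17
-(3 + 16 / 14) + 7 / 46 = -1285 / 322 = -3.99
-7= -7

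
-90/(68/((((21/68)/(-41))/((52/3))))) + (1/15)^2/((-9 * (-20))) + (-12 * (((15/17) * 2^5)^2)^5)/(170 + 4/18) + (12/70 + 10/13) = -21190753380475461715910832621358142809/933379476017644076148000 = -22703256204955.25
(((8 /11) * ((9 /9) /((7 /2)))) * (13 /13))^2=256 /5929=0.04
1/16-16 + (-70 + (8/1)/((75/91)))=-91477/1200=-76.23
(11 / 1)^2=121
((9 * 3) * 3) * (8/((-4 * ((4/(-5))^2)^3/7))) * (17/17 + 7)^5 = -141750000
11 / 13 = 0.85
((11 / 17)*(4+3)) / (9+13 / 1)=7 / 34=0.21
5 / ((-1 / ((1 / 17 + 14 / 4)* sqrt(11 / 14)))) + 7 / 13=7 / 13 -605* sqrt(154) / 476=-15.23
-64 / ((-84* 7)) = 0.11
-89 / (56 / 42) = -267 / 4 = -66.75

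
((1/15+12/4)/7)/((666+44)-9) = 46/73605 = 0.00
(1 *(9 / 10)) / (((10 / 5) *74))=9 / 1480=0.01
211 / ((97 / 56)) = 11816 / 97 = 121.81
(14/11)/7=2/11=0.18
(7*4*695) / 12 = 4865 / 3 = 1621.67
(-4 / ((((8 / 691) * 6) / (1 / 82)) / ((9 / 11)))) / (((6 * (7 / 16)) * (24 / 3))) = -691 / 25256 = -0.03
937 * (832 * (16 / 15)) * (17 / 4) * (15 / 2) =26505856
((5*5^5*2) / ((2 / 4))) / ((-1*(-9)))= 62500 / 9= 6944.44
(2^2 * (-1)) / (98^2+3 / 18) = -24 / 57625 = -0.00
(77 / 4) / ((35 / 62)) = 341 / 10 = 34.10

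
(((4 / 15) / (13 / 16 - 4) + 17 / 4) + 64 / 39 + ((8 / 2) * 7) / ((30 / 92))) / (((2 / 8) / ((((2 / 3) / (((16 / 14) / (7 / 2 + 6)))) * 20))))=485023469 / 11934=40642.15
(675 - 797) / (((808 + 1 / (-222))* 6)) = -4514 / 179375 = -0.03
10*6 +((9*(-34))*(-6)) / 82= 3378 / 41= 82.39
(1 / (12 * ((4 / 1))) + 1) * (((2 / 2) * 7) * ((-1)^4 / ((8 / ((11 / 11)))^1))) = 343 / 384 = 0.89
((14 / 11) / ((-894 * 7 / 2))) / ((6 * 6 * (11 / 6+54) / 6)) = -2 / 1647195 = -0.00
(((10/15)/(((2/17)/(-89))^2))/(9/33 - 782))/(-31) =25180859/1599414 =15.74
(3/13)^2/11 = 9/1859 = 0.00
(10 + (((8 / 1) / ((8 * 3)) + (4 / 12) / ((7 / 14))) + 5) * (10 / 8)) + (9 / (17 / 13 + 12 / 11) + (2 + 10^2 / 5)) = 29671 / 686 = 43.25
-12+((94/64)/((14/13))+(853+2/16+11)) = 382363/448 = 853.49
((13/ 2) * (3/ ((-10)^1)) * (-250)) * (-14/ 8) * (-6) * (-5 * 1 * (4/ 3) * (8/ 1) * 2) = -546000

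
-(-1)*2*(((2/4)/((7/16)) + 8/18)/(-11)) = -200/693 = -0.29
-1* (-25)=25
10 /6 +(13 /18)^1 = 43 /18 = 2.39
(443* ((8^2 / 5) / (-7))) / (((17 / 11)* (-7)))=311872 / 4165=74.88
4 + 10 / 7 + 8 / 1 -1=12.43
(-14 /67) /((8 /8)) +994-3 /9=993.46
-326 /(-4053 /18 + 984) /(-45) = 652 /68295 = 0.01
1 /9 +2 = 19 /9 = 2.11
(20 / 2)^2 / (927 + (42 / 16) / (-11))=1760 / 16311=0.11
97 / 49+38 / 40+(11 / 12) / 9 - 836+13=-5424092 / 6615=-819.97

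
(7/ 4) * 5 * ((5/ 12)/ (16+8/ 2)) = 35/ 192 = 0.18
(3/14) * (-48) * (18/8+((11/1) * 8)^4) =-4317806754/7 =-616829536.29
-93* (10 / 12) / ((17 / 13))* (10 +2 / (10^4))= -20150403 / 34000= -592.66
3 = 3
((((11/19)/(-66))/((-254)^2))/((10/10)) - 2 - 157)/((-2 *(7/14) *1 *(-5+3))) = -1169417017/14709648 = -79.50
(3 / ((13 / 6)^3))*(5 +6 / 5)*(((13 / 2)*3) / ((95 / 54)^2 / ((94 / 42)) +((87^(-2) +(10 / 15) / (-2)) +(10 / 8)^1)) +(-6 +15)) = 387793574433 / 12132082261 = 31.96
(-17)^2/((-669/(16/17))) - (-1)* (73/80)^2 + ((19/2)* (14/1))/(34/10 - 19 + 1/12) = -244125893/29971200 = -8.15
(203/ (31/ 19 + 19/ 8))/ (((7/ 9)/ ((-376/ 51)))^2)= 64467456/ 14161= 4552.46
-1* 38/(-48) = 19/24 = 0.79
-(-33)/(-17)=-33/17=-1.94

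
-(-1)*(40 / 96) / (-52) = -5 / 624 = -0.01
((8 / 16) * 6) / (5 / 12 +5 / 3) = 36 / 25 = 1.44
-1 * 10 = -10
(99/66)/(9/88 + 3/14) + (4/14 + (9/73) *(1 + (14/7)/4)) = 346041/66430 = 5.21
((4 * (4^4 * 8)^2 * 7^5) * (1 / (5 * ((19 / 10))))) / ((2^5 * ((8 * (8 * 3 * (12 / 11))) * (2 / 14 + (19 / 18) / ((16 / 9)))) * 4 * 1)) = 3855122432 / 2565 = 1502971.71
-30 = -30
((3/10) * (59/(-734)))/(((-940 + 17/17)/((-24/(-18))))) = 59/1723065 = 0.00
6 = 6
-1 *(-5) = 5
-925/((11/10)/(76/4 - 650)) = 5836750/11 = 530613.64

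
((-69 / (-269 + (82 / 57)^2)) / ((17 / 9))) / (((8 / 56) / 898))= 12682815894 / 14743369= 860.24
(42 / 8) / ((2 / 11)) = 231 / 8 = 28.88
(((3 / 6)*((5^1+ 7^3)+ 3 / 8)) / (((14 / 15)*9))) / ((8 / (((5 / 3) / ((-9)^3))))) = -23225 / 3919104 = -0.01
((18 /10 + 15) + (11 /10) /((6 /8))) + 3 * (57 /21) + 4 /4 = 27.41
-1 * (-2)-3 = -1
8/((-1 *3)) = -8/3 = -2.67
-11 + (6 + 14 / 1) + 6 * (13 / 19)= 249 / 19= 13.11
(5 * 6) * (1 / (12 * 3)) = 5 / 6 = 0.83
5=5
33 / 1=33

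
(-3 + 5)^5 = 32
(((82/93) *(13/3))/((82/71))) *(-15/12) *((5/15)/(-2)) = 4615/6696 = 0.69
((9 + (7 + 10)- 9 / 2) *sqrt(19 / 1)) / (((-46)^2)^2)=43 *sqrt(19) / 8954912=0.00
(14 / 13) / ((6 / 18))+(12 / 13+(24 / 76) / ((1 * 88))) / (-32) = 1113513 / 347776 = 3.20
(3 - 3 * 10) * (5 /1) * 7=-945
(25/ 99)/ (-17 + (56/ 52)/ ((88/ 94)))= -650/ 40797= -0.02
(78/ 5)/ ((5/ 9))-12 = 402/ 25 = 16.08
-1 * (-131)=131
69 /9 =23 /3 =7.67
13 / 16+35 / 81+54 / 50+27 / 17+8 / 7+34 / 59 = 1281161057 / 227480400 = 5.63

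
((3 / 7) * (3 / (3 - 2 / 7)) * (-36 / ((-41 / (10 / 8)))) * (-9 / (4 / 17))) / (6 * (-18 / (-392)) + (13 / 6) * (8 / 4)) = -1821771 / 422218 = -4.31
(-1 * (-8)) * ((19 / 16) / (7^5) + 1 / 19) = 269273 / 638666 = 0.42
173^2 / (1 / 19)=568651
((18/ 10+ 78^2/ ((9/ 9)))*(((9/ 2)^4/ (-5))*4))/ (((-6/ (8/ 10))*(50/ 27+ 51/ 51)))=93340.36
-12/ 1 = -12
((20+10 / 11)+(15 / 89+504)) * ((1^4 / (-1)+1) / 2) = 0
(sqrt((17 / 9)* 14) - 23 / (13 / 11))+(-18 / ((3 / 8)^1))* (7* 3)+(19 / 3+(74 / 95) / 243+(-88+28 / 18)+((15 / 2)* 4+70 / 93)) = -10017900868 / 9303255+sqrt(238) / 3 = -1071.67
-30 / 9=-10 / 3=-3.33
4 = 4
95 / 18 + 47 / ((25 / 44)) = 39599 / 450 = 88.00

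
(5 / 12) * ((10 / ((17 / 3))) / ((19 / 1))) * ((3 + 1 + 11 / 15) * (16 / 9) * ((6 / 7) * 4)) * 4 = 90880 / 20349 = 4.47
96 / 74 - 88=-86.70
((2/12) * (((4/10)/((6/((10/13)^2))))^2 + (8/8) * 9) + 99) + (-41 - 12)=73259365/1542294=47.50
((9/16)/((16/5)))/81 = 5/2304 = 0.00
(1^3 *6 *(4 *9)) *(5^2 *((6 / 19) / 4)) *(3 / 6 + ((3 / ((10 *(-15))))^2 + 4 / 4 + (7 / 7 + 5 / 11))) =6582141 / 5225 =1259.74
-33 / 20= -1.65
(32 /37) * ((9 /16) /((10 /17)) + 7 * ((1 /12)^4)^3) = 0.83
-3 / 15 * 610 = -122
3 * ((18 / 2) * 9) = 243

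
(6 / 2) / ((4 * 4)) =3 / 16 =0.19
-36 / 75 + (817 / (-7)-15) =-23134 / 175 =-132.19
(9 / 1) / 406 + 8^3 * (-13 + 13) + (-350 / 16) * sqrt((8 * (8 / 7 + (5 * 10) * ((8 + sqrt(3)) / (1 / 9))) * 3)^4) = -9921143394513 / 58 - 40836960000 * sqrt(3) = -241785886003.78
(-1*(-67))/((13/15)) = 1005/13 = 77.31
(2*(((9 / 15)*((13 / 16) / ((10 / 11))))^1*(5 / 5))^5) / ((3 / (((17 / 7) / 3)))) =27446873004837 / 1146880000000000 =0.02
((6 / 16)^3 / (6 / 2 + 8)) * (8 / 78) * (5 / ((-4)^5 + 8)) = -45 / 18596864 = -0.00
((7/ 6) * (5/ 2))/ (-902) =-35/ 10824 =-0.00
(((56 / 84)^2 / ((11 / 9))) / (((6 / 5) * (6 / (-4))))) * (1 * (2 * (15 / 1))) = -200 / 33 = -6.06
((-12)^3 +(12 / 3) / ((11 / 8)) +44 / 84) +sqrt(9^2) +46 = -385670 / 231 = -1669.57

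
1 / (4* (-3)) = -1 / 12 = -0.08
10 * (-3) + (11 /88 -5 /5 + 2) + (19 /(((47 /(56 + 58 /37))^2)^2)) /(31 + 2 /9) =-565472900592969951 /20558651985296968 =-27.51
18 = 18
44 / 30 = 22 / 15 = 1.47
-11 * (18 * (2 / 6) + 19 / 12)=-1001 / 12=-83.42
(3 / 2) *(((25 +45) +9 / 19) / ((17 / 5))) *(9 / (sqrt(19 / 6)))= 180765 *sqrt(114) / 12274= 157.25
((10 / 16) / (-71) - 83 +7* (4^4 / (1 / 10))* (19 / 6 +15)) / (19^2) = 901.56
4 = 4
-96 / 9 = -32 / 3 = -10.67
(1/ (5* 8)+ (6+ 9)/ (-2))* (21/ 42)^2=-299/ 160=-1.87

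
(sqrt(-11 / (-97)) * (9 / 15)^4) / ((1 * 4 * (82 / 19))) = 1539 * sqrt(1067) / 19885000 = 0.00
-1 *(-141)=141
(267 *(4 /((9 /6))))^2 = 506944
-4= -4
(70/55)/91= 2/143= 0.01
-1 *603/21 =-201/7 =-28.71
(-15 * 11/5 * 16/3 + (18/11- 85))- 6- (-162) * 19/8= 5253/44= 119.39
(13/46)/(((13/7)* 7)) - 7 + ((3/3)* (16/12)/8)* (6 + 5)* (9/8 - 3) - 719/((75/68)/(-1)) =17704781/27600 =641.48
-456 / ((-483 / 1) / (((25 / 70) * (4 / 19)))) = 80 / 1127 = 0.07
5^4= 625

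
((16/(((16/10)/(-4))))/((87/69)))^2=1006.42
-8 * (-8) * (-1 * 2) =-128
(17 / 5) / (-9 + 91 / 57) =-969 / 2110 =-0.46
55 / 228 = 0.24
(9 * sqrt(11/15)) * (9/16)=27 * sqrt(165)/80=4.34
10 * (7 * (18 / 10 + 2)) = 266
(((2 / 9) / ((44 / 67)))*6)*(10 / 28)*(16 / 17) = 2680 / 3927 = 0.68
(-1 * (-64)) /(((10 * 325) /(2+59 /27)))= 3616 /43875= 0.08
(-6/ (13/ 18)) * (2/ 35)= -216/ 455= -0.47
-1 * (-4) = 4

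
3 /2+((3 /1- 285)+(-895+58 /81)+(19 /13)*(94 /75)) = -1172.95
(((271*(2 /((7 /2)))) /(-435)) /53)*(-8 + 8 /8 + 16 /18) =11924 /290493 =0.04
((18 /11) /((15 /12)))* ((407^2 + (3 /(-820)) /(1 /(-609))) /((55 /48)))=117360582048 /620125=189253.11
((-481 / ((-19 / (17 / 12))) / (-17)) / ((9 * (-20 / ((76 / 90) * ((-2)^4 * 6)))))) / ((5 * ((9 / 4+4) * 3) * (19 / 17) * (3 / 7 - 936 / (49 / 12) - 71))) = -246568 / 8151890625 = -0.00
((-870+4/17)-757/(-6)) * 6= -75847/17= -4461.59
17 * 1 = 17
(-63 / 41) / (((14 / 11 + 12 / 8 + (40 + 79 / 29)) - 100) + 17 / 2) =20097 / 601675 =0.03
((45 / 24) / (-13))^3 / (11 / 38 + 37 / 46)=-1474875 / 537684992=-0.00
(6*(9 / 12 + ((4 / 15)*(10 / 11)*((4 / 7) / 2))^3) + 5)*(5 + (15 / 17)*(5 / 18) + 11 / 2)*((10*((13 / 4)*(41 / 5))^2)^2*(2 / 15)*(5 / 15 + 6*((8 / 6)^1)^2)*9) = 863353840541587427279 / 12699918000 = 67981056298.28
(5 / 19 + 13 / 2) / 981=257 / 37278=0.01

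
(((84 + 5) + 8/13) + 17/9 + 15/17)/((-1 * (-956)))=183757/1901484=0.10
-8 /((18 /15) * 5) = -4 /3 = -1.33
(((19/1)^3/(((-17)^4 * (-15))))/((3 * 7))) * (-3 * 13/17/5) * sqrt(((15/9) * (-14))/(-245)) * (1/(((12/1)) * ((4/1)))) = 89167 * sqrt(42)/751388324400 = 0.00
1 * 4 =4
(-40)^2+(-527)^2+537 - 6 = 279860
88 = 88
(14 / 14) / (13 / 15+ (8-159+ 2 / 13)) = -195 / 29246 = -0.01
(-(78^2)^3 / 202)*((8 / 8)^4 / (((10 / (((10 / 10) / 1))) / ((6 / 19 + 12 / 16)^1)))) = -1140072978564 / 9595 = -118819487.08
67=67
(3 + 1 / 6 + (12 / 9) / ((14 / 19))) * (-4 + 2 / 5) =-627 / 35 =-17.91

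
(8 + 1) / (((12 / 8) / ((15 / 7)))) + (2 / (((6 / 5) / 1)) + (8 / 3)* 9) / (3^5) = 66149 / 5103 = 12.96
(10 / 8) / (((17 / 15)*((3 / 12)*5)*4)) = 15 / 68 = 0.22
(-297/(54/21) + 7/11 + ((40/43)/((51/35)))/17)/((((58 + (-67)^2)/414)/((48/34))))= -14.76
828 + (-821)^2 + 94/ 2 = 674916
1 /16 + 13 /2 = 105 /16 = 6.56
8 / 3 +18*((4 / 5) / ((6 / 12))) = 31.47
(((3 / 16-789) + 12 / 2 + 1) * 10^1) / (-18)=62545 / 144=434.34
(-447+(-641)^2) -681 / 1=409753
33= 33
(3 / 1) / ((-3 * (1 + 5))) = -1 / 6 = -0.17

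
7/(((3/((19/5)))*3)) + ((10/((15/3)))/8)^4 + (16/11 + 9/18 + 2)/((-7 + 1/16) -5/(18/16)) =542501417/207694080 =2.61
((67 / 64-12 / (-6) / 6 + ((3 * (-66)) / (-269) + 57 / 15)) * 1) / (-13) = -1527817 / 3357120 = -0.46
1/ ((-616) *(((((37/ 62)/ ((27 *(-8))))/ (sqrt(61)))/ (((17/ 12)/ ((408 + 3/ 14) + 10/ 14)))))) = 0.02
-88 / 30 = -44 / 15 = -2.93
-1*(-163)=163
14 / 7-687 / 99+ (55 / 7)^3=5434466 / 11319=480.12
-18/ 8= -9/ 4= -2.25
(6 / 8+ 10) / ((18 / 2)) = 43 / 36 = 1.19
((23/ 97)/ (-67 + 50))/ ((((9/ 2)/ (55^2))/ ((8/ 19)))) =-1113200/ 281979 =-3.95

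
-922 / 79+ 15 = 263 / 79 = 3.33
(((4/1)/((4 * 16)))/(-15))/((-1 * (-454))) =-1/108960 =-0.00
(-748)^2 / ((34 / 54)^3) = 38106288 / 17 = 2241546.35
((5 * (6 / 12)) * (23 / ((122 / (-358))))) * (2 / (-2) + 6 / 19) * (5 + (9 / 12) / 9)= 267605 / 456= 586.85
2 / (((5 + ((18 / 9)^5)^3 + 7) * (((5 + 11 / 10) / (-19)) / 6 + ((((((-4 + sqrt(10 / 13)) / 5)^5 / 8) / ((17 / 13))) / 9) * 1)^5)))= -100358851190987194262353916671568187909068608217327369928359985351562500 / 88015592894946801250350350070441528834194602049826076428938347301925416137 - 5965273546989526621073799087589941931880852580070495605468750 * sqrt(130) / 88015592894946801250350350070441528834194602049826076428938347301925416137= -0.00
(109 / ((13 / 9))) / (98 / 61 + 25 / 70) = 279258 / 7267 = 38.43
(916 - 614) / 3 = 302 / 3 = 100.67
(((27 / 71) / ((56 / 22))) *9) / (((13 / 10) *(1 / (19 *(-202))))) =-25647435 / 6461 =-3969.58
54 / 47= 1.15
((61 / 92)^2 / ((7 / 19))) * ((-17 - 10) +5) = -777689 / 29624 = -26.25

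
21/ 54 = 7/ 18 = 0.39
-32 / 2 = -16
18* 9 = 162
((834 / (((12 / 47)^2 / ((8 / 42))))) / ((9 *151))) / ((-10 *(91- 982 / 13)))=-3991663 / 344180340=-0.01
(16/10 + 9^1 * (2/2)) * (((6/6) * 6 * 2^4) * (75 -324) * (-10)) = 2533824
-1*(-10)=10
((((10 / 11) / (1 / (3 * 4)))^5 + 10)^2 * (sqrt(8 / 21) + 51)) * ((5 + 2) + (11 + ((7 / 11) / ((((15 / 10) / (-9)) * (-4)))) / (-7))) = 22014369377696.66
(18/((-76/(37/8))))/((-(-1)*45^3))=-37/3078000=-0.00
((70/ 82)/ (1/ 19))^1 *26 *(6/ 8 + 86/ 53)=4348435/ 4346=1000.56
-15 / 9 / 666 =-0.00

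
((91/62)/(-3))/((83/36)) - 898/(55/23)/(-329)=43262872/46558435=0.93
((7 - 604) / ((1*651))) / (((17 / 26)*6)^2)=-33631 / 564417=-0.06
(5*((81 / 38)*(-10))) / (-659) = 2025 / 12521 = 0.16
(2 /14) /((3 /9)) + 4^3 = 451 /7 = 64.43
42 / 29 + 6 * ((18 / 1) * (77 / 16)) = 60459 / 116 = 521.20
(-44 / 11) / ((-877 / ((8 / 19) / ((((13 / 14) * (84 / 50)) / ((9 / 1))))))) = 2400 / 216619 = 0.01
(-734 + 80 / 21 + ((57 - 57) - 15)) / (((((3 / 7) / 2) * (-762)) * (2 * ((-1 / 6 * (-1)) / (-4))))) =-62596 / 1143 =-54.76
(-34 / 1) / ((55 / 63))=-2142 / 55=-38.95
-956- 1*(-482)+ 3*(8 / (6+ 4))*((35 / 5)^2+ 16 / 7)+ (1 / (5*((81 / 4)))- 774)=-3189104 / 2835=-1124.90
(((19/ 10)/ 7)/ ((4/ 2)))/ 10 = 19/ 1400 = 0.01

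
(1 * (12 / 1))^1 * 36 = 432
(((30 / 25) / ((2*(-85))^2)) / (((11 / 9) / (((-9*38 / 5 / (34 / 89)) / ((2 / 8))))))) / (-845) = 821826 / 28541459375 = 0.00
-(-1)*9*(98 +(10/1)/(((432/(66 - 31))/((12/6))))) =896.58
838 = 838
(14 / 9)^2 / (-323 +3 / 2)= -392 / 52083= -0.01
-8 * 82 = -656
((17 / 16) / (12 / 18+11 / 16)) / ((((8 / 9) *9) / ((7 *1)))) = 357 / 520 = 0.69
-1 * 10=-10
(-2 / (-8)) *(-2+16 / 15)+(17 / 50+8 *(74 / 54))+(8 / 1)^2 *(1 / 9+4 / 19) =405968 / 12825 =31.65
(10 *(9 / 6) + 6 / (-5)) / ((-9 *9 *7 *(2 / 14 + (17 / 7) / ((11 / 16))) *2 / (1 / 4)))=-253 / 305640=-0.00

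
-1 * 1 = -1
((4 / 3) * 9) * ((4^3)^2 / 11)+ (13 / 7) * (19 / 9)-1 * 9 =3093056 / 693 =4463.28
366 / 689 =0.53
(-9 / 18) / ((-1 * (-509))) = -1 / 1018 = -0.00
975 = 975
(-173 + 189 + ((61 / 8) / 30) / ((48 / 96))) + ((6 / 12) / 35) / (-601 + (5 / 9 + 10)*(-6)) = 5527379 / 334824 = 16.51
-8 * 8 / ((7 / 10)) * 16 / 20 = -512 / 7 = -73.14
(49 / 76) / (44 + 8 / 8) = 49 / 3420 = 0.01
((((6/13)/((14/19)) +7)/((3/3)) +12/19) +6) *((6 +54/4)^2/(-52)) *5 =-277335/532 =-521.31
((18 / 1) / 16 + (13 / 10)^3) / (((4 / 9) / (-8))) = -14949 / 250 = -59.80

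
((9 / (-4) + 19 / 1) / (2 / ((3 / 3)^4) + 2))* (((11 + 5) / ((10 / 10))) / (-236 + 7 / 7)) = -67 / 235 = -0.29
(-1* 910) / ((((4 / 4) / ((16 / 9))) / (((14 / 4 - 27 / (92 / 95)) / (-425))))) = -1632904 / 17595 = -92.81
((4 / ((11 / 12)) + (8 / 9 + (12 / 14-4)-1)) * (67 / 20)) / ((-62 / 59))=-3039857 / 859320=-3.54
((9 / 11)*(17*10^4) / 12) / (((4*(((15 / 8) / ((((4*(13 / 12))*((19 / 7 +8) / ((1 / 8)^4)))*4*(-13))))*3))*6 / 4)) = -2353561600000 / 693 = -3396192784.99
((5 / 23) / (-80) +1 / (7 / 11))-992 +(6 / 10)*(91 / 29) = -988.55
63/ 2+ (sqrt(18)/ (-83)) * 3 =31.35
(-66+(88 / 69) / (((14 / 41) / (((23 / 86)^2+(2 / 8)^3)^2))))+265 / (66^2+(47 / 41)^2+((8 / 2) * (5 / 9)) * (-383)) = -65.90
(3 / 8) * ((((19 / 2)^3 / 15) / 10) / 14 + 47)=796459 / 44800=17.78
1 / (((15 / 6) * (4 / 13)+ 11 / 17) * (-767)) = -17 / 18467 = -0.00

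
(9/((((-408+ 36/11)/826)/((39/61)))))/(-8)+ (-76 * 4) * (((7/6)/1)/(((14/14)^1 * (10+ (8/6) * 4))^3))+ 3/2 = 1806020259/629374576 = 2.87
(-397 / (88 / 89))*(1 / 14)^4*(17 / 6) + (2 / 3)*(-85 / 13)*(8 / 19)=-1.86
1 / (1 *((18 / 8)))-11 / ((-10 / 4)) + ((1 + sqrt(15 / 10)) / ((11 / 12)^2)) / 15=24 *sqrt(6) / 605 + 5362 / 1089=5.02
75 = 75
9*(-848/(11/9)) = -68688/11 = -6244.36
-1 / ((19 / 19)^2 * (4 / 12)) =-3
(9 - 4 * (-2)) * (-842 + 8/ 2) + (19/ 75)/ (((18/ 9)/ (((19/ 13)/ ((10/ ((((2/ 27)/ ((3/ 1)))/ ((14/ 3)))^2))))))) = -9923186636639/ 696559500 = -14246.00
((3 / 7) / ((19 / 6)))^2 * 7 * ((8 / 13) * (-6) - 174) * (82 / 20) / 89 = -438372 / 417677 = -1.05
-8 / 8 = -1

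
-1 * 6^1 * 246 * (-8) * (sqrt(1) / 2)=5904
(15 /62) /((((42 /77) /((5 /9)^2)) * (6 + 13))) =1375 /190836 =0.01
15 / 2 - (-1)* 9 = 33 / 2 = 16.50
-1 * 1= -1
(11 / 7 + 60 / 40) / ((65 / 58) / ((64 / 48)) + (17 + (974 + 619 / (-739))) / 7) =3686132 / 170770095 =0.02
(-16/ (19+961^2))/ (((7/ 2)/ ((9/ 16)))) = -9/ 3232390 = -0.00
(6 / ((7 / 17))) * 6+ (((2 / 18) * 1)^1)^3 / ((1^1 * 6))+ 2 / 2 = 2707513 / 30618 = 88.43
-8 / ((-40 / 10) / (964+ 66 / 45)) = 28964 / 15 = 1930.93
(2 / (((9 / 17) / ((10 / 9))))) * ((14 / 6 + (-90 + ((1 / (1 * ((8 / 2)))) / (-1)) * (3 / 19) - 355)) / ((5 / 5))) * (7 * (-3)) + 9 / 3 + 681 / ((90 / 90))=61110191 / 1539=39707.73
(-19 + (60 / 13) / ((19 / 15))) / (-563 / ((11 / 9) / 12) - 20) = 41723 / 15072928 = 0.00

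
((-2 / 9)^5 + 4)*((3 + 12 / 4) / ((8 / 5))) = 295205 / 19683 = 15.00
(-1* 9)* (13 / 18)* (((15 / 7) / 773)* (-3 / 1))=585 / 10822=0.05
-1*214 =-214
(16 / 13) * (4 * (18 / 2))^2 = 20736 / 13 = 1595.08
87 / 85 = 1.02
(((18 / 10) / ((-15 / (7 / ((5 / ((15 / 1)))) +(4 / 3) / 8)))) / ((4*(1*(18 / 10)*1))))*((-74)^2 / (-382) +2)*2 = 74803 / 8595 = 8.70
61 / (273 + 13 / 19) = 1159 / 5200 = 0.22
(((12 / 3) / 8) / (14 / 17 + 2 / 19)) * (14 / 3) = 2261 / 900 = 2.51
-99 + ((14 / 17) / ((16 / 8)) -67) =-2815 / 17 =-165.59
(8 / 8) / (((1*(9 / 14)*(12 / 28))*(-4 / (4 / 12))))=-49 / 162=-0.30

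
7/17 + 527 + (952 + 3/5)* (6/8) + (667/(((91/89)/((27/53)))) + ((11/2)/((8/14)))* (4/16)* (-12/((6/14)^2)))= 13941532379/9838920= 1416.98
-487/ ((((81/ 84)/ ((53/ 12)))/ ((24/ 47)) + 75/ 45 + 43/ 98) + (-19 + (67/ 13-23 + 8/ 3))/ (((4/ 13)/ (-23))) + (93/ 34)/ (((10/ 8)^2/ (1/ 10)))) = -64501689000/ 338749722391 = -0.19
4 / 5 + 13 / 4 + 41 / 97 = 8677 / 1940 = 4.47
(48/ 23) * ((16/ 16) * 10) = 480/ 23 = 20.87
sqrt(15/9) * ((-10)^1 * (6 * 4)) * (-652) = 52160 * sqrt(15) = 202014.81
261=261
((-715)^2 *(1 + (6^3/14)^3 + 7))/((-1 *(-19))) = 645399068600/6517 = 99033154.61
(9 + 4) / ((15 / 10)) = 8.67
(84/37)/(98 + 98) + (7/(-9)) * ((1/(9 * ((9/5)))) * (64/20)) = -26821/188811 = -0.14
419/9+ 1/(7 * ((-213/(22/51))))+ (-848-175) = -74249834/76041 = -976.44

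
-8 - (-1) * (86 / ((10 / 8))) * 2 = 648 / 5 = 129.60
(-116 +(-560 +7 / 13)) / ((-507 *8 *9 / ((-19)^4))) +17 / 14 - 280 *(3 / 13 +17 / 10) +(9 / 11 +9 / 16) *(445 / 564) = 8578398390775 / 4579743168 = 1873.12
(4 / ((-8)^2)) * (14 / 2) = 7 / 16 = 0.44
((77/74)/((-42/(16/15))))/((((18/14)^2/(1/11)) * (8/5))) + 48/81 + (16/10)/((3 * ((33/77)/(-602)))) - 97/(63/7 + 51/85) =-1637084239/2157840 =-758.67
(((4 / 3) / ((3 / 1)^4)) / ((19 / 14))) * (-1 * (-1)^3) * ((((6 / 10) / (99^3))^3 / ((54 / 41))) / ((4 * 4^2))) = 287 / 8435418263263940061366000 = 0.00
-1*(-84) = 84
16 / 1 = 16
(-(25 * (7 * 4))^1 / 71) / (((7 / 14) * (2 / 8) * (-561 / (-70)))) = -392000 / 39831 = -9.84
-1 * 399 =-399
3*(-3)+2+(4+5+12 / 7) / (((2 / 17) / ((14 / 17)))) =68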